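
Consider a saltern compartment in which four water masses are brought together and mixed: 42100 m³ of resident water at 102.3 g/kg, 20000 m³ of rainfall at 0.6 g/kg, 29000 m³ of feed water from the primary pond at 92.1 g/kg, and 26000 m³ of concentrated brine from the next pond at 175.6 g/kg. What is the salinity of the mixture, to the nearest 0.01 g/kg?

98.68 g/kg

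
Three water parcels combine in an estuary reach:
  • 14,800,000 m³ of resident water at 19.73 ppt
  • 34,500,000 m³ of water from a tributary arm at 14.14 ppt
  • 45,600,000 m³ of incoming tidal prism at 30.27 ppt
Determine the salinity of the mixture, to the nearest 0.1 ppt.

22.8 ppt

By conservation of dissolved salt,
salt = 14,800,000×19.73 + 34,500,000×14.14 + 45,600,000×30.27 = 292,004,000 + 487,830,000 + 1,380,312,000 = 2,160,146,000
volume = 14,800,000 + 34,500,000 + 45,600,000 = 94,900,000 m³
S = 2,160,146,000 / 94,900,000 = 22.762 ppt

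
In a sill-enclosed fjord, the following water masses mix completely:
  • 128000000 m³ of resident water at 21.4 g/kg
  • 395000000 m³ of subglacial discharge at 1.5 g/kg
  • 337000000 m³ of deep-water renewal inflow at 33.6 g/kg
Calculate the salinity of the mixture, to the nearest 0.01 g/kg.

17.04 g/kg

By conservation of dissolved salt,
salt = 128,000,000×21.4 + 395,000,000×1.5 + 337,000,000×33.6 = 2,739,200,000 + 592,500,000 + 11,323,200,000 = 14,654,900,000
volume = 128,000,000 + 395,000,000 + 337,000,000 = 860,000,000 m³
S = 14,654,900,000 / 860,000,000 = 17.0406 g/kg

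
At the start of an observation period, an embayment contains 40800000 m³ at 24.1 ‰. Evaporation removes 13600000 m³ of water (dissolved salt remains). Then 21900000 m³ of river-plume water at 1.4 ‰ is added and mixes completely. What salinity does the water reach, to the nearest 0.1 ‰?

20.7 ‰

After evaporation: salt = 40,800,000×24.1 = 983,280,000; volume = 40,800,000 − 13,600,000 = 27,200,000 m³
After mixing: salt = 983,280,000 + 21,900,000×1.4 = 1,013,940,000; volume = 27,200,000 + 21,900,000 = 49,100,000 m³
S = 1,013,940,000 / 49,100,000 = 20.6505 ‰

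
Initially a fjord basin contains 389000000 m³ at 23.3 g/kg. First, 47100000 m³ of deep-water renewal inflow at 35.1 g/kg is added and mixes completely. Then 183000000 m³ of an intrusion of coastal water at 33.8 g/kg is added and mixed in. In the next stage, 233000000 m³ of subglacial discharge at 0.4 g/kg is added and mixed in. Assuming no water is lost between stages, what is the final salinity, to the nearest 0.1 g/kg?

Conserving salt mass:
Initial salt = 389,000,000×23.3 = 9,063,700,000
After stage 1: salt = 9,063,700,000 + 47,100,000×35.1 = 10,716,910,000; volume = 436,100,000 m³; S = 24.574 g/kg
After stage 2: salt = 10,716,910,000 + 183,000,000×33.8 = 16,902,310,000; volume = 619,100,000 m³; S = 27.301 g/kg
After stage 3: salt = 16,902,310,000 + 233,000,000×0.4 = 16,995,510,000; volume = 852,100,000 m³
S = 16,995,510,000 / 852,100,000 = 19.9454 g/kg

19.9 g/kg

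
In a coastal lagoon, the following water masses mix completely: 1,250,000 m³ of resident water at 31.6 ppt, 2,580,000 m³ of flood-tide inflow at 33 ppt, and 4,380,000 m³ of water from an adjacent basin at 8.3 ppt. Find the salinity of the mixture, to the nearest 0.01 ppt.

19.61 ppt

Weighted by volume,
salt = 1,250,000×31.6 + 2,580,000×33 + 4,380,000×8.3 = 39,500,000 + 85,140,000 + 36,354,000 = 160,994,000
volume = 1,250,000 + 2,580,000 + 4,380,000 = 8,210,000 m³
S = 160,994,000 / 8,210,000 = 19.6095 ppt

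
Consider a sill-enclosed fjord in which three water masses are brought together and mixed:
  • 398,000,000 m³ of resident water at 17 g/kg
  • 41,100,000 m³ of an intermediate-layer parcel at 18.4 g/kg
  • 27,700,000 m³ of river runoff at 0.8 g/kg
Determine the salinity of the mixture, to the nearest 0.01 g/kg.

16.16 g/kg

Total salt / total volume:
salt = 398,000,000×17 + 41,100,000×18.4 + 27,700,000×0.8 = 6,766,000,000 + 756,240,000 + 22,160,000 = 7,544,400,000
volume = 398,000,000 + 41,100,000 + 27,700,000 = 466,800,000 m³
S = 7,544,400,000 / 466,800,000 = 16.162 g/kg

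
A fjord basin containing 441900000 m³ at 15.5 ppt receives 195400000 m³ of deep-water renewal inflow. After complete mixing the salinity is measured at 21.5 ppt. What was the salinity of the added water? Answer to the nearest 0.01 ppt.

Salt balance: 441,900,000×15.5 + 195,400,000×S = 637,300,000×21.5
6,849,450,000 + 195,400,000·S = 13,701,950,000
S = (13,701,950,000 − 6,849,450,000) / 195,400,000 = 35.0691 ppt

35.07 ppt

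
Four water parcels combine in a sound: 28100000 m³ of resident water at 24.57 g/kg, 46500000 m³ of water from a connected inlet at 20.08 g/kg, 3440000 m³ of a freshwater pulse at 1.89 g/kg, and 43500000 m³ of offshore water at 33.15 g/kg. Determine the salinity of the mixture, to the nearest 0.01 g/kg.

25.28 g/kg

Salt balance:
salt = 28,100,000×24.57 + 46,500,000×20.08 + 3,440,000×1.89 + 43,500,000×33.15 = 690,417,000 + 933,720,000 + 6,501,600 + 1,442,025,000 = 3,072,663,600
volume = 28,100,000 + 46,500,000 + 3,440,000 + 43,500,000 = 121,540,000 m³
S = 3,072,663,600 / 121,540,000 = 25.2811 g/kg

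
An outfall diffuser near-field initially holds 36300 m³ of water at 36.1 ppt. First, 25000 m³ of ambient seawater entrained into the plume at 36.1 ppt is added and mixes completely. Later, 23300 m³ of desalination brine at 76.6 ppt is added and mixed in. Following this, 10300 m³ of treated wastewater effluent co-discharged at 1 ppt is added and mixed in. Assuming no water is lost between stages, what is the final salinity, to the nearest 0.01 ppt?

Weighted by volume,
Initial salt = 36,300×36.1 = 1,310,430
After stage 1: salt = 1,310,430 + 25,000×36.1 = 2,212,930; volume = 61,300 m³; S = 36.1 ppt
After stage 2: salt = 2,212,930 + 23,300×76.6 = 3,997,710; volume = 84,600 m³; S = 47.254 ppt
After stage 3: salt = 3,997,710 + 10,300×1 = 4,008,010; volume = 94,900 m³
S = 4,008,010 / 94,900 = 42.234 ppt

42.23 ppt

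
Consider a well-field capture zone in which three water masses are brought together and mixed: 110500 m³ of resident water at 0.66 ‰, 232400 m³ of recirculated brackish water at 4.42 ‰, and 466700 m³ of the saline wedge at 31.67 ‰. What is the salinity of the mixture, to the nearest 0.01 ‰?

Weighted by volume,
salt = 110,500×0.66 + 232,400×4.42 + 466,700×31.67 = 72,930 + 1,027,208 + 14,780,389 = 15,880,527
volume = 110,500 + 232,400 + 466,700 = 809,600 m³
S = 15,880,527 / 809,600 = 19.6153 ‰

19.62 ‰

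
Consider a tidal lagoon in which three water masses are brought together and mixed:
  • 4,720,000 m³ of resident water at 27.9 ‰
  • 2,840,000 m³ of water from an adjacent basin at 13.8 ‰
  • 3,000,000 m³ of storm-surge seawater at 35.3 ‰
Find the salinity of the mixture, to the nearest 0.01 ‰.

26.21 ‰

By conservation of dissolved salt,
salt = 4,720,000×27.9 + 2,840,000×13.8 + 3,000,000×35.3 = 131,688,000 + 39,192,000 + 105,900,000 = 276,780,000
volume = 4,720,000 + 2,840,000 + 3,000,000 = 10,560,000 m³
S = 276,780,000 / 10,560,000 = 26.2102 ‰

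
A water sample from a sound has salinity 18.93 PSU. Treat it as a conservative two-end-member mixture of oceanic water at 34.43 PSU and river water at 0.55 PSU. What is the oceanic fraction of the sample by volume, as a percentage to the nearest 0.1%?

54.3%

Let g be the oceanic fraction. Salt balance per unit volume:
g×34.43 + (1−g)×0.55 = 18.93
g = (18.93 − 0.55) / (34.43 − 0.55) = 18.38/33.88 = 0.5425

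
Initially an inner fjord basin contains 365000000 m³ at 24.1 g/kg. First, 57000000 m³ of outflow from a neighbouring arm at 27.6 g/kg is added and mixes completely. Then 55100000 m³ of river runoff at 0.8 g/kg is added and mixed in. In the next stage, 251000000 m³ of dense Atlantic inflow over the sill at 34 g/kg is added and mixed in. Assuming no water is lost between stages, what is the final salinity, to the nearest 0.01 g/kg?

Mass of salt is conserved:
Initial salt = 365,000,000×24.1 = 8,796,500,000
After stage 1: salt = 8,796,500,000 + 57,000,000×27.6 = 10,369,700,000; volume = 422,000,000 m³; S = 24.573 g/kg
After stage 2: salt = 10,369,700,000 + 55,100,000×0.8 = 10,413,780,000; volume = 477,100,000 m³; S = 21.827 g/kg
After stage 3: salt = 10,413,780,000 + 251,000,000×34 = 18,947,780,000; volume = 728,100,000 m³
S = 18,947,780,000 / 728,100,000 = 26.0236 g/kg

26.02 g/kg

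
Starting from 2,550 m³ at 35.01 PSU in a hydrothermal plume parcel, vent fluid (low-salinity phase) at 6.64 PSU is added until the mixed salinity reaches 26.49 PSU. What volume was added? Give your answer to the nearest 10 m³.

1090 m³

Salt balance: 2,550×35.01 + V×6.64 = (2,550+V)×26.49
89,275.5 + 6.64V = 67,549.5 + 26.49V
21,726 = 19.85V
V = 1,094.51 m³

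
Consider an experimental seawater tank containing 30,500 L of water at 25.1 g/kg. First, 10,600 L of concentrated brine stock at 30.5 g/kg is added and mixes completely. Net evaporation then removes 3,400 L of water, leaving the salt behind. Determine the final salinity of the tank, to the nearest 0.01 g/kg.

After mixing: salt = 30,500×25.1 + 10,600×30.5 = 1,088,850; volume = 41,100 L
After evaporation: salt unchanged = 1,088,850; volume = 41,100 − 3,400 = 37,700 L
S = 1,088,850 / 37,700 = 28.882 g/kg

28.88 g/kg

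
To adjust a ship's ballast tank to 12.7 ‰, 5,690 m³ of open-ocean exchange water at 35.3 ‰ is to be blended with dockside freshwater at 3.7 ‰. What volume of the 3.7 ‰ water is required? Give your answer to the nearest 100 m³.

Salt balance: 5,690×35.3 + V×3.7 = (5,690+V)×12.7
200,857 + 3.7V = 72,263 + 12.7V
128,594 = 9V
V = 14,288.22 m³

14300 m³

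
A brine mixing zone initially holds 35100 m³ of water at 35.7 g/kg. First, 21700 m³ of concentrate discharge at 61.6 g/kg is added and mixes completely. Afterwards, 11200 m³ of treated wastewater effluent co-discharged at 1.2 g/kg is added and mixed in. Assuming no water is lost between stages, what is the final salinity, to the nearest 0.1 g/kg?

Conserving salt mass:
Initial salt = 35,100×35.7 = 1,253,070
After stage 1: salt = 1,253,070 + 21,700×61.6 = 2,589,790; volume = 56,800 m³; S = 45.595 g/kg
After stage 2: salt = 2,589,790 + 11,200×1.2 = 2,603,230; volume = 68,000 m³
S = 2,603,230 / 68,000 = 38.2828 g/kg

38.3 g/kg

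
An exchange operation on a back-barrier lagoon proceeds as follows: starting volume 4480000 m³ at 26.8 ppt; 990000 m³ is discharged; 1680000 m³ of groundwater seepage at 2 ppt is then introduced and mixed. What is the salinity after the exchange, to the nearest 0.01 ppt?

18.74 ppt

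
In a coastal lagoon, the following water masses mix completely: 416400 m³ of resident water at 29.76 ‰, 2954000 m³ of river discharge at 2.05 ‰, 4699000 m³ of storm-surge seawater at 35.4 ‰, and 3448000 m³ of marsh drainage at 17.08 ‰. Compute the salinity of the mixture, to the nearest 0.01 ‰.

By conservation of dissolved salt,
salt = 416,400×29.76 + 2,954,000×2.05 + 4,699,000×35.4 + 3,448,000×17.08 = 12,392,064 + 6,055,700 + 166,344,600 + 58,891,840 = 243,684,204
volume = 416,400 + 2,954,000 + 4,699,000 + 3,448,000 = 11,517,400 m³
S = 243,684,204 / 11,517,400 = 21.1579 ‰

21.16 ‰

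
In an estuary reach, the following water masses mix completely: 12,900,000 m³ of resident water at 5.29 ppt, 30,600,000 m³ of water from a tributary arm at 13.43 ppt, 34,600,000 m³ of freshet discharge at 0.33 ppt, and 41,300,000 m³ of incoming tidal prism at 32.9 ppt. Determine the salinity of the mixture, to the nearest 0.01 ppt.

15.49 ppt

Total salt / total volume:
salt = 12,900,000×5.29 + 30,600,000×13.43 + 34,600,000×0.33 + 41,300,000×32.9 = 68,241,000 + 410,958,000 + 11,418,000 + 1,358,770,000 = 1,849,387,000
volume = 12,900,000 + 30,600,000 + 34,600,000 + 41,300,000 = 119,400,000 m³
S = 1,849,387,000 / 119,400,000 = 15.489 ppt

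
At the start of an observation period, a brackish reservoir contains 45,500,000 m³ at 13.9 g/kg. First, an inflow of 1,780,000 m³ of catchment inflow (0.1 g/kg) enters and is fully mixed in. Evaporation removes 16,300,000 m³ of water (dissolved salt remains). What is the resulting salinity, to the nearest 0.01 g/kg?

20.42 g/kg

After mixing: salt = 45,500,000×13.9 + 1,780,000×0.1 = 632,628,000; volume = 47,280,000 m³
After evaporation: salt unchanged = 632,628,000; volume = 47,280,000 − 16,300,000 = 30,980,000 m³
S = 632,628,000 / 30,980,000 = 20.4205 g/kg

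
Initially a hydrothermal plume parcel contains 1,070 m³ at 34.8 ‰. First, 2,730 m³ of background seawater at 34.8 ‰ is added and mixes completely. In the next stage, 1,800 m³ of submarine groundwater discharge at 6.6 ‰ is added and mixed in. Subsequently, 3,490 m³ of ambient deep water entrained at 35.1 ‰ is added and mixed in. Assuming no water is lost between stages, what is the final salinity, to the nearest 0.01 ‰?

Salt balance:
Initial salt = 1,070×34.8 = 37,236
After stage 1: salt = 37,236 + 2,730×34.8 = 132,240; volume = 3,800 m³; S = 34.8 ‰
After stage 2: salt = 132,240 + 1,800×6.6 = 144,120; volume = 5,600 m³; S = 25.736 ‰
After stage 3: salt = 144,120 + 3,490×35.1 = 266,619; volume = 9,090 m³
S = 266,619 / 9,090 = 29.331 ‰

29.33 ‰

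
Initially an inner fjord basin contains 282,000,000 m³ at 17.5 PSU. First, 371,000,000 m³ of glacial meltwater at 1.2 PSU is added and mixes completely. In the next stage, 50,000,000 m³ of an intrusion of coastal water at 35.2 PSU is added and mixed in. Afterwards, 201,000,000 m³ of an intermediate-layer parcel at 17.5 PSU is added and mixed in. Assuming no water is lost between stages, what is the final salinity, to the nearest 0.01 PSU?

By conservation of dissolved salt,
Initial salt = 282,000,000×17.5 = 4,935,000,000
After stage 1: salt = 4,935,000,000 + 371,000,000×1.2 = 5,380,200,000; volume = 653,000,000 m³; S = 8.239 PSU
After stage 2: salt = 5,380,200,000 + 50,000,000×35.2 = 7,140,200,000; volume = 703,000,000 m³; S = 10.157 PSU
After stage 3: salt = 7,140,200,000 + 201,000,000×17.5 = 10,657,700,000; volume = 904,000,000 m³
S = 10,657,700,000 / 904,000,000 = 11.7895 PSU

11.79 PSU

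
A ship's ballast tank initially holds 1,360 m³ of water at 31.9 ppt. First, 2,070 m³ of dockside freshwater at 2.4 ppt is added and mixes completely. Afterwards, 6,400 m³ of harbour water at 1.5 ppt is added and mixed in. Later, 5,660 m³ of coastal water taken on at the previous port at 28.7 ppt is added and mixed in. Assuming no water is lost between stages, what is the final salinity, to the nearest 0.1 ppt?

Mass of salt is conserved:
Initial salt = 1,360×31.9 = 43,384
After stage 1: salt = 43,384 + 2,070×2.4 = 48,352; volume = 3,430 m³; S = 14.097 ppt
After stage 2: salt = 48,352 + 6,400×1.5 = 57,952; volume = 9,830 m³; S = 5.895 ppt
After stage 3: salt = 57,952 + 5,660×28.7 = 220,394; volume = 15,490 m³
S = 220,394 / 15,490 = 14.2281 ppt

14.2 ppt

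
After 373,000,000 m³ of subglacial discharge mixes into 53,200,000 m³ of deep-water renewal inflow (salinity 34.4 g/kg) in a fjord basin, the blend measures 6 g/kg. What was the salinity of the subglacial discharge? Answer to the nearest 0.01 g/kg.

Salt balance: 53,200,000×34.4 + 373,000,000×S = 426,200,000×6
1,830,080,000 + 373,000,000·S = 2,557,200,000
S = (2,557,200,000 − 1,830,080,000) / 373,000,000 = 1.9494 g/kg

1.95 g/kg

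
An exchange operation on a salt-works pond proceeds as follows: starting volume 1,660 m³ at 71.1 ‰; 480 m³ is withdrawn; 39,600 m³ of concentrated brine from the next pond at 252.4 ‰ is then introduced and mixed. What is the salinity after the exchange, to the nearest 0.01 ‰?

Remaining after removal: 1,180 m³ at 71.1 ‰ (salt = 83,898)
After addition: salt = 83,898 + 39,600×252.4 = 10,078,938; volume = 40,780 m³
S = 10,078,938 / 40,780 = 247.1539 ‰

247.15 ‰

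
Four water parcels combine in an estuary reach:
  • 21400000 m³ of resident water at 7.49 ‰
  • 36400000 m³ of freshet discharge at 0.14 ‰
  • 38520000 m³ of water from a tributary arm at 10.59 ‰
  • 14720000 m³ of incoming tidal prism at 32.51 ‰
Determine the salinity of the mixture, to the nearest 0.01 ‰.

Total salt / total volume:
salt = 21,400,000×7.49 + 36,400,000×0.14 + 38,520,000×10.59 + 14,720,000×32.51 = 160,286,000 + 5,096,000 + 407,926,800 + 478,547,200 = 1,051,856,000
volume = 21,400,000 + 36,400,000 + 38,520,000 + 14,720,000 = 111,040,000 m³
S = 1,051,856,000 / 111,040,000 = 9.4728 ‰

9.47 ‰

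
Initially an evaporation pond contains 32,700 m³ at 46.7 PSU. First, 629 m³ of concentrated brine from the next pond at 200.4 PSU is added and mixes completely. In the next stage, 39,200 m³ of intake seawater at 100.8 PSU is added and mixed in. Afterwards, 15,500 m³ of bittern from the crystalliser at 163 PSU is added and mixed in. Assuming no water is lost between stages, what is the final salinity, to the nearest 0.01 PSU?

92.37 PSU

By conservation of dissolved salt,
Initial salt = 32,700×46.7 = 1,527,090
After stage 1: salt = 1,527,090 + 629×200.4 = 1,653,141.6; volume = 33,329 m³; S = 49.601 PSU
After stage 2: salt = 1,653,141.6 + 39,200×100.8 = 5,604,501.6; volume = 72,529 m³; S = 77.273 PSU
After stage 3: salt = 5,604,501.6 + 15,500×163 = 8,131,001.6; volume = 88,029 m³
S = 8,131,001.6 / 88,029 = 92.3673 PSU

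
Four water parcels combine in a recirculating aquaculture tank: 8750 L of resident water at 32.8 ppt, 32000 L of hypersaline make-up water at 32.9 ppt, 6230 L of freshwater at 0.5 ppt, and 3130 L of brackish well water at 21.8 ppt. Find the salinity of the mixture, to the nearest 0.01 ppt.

28.16 ppt

Mass of salt is conserved:
salt = 8,750×32.8 + 32,000×32.9 + 6,230×0.5 + 3,130×21.8 = 287,000 + 1,052,800 + 3,115 + 68,234 = 1,411,149
volume = 8,750 + 32,000 + 6,230 + 3,130 = 50,110 L
S = 1,411,149 / 50,110 = 28.161 ppt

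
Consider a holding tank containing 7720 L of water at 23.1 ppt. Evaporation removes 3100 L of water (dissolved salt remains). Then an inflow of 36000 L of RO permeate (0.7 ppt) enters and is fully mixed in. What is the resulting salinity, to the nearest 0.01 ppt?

After evaporation: salt = 7,720×23.1 = 178,332; volume = 7,720 − 3,100 = 4,620 L
After mixing: salt = 178,332 + 36,000×0.7 = 203,532; volume = 4,620 + 36,000 = 40,620 L
S = 203,532 / 40,620 = 5.0106 ppt

5.01 ppt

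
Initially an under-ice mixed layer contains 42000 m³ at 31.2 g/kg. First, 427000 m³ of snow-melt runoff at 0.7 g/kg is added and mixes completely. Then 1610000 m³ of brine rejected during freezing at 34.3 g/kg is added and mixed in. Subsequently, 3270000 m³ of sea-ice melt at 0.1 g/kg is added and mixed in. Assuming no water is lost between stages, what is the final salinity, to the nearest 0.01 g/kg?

10.69 g/kg

Weighted by volume,
Initial salt = 42,000×31.2 = 1,310,400
After stage 1: salt = 1,310,400 + 427,000×0.7 = 1,609,300; volume = 469,000 m³; S = 3.431 g/kg
After stage 2: salt = 1,609,300 + 1,610,000×34.3 = 56,832,300; volume = 2,079,000 m³; S = 27.336 g/kg
After stage 3: salt = 56,832,300 + 3,270,000×0.1 = 57,159,300; volume = 5,349,000 m³
S = 57,159,300 / 5,349,000 = 10.686 g/kg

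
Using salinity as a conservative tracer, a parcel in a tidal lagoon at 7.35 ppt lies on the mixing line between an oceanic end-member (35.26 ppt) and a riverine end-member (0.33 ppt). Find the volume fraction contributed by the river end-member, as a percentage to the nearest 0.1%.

79.9%

Let f be the freshwater fraction. Salt balance per unit volume:
f×0.33 + (1−f)×35.26 = 7.35
f = (35.26 − 7.35) / (35.26 − 0.33) = 27.91/34.93 = 0.799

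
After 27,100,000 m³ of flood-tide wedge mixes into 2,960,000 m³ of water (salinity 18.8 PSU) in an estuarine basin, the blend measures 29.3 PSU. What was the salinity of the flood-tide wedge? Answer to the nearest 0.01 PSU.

Salt balance: 2,960,000×18.8 + 27,100,000×S = 30,060,000×29.3
55,648,000 + 27,100,000·S = 880,758,000
S = (880,758,000 − 55,648,000) / 27,100,000 = 30.4469 PSU

30.45 PSU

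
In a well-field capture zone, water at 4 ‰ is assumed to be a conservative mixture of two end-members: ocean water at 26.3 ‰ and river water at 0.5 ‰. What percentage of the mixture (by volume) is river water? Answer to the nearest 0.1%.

86.4%

Let f be the freshwater fraction. Salt balance per unit volume:
f×0.5 + (1−f)×26.3 = 4
f = (26.3 − 4) / (26.3 − 0.5) = 22.3/25.8 = 0.8643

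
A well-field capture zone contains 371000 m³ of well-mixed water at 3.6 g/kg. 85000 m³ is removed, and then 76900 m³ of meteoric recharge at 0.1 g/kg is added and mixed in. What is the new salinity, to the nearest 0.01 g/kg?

Remaining after removal: 286,000 m³ at 3.6 g/kg (salt = 1,029,600)
After addition: salt = 1,029,600 + 76,900×0.1 = 1,037,290; volume = 362,900 m³
S = 1,037,290 / 362,900 = 2.8583 g/kg

2.86 g/kg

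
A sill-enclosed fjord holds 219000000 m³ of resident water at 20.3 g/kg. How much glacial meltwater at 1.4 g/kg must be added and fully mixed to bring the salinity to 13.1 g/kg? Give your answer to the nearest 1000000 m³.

Salt balance: 219,000,000×20.3 + V×1.4 = (219,000,000+V)×13.1
4,445,700,000 + 1.4V = 2,868,900,000 + 13.1V
1,576,800,000 = 11.7V
V = 134,769,230.77 m³

135000000 m³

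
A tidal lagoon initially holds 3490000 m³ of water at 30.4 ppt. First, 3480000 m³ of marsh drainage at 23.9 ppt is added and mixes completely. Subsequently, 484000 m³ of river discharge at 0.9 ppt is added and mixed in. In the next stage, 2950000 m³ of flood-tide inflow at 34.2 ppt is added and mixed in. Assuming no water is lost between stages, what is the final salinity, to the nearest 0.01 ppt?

Conserving salt mass:
Initial salt = 3,490,000×30.4 = 106,096,000
After stage 1: salt = 106,096,000 + 3,480,000×23.9 = 189,268,000; volume = 6,970,000 m³; S = 27.155 ppt
After stage 2: salt = 189,268,000 + 484,000×0.9 = 189,703,600; volume = 7,454,000 m³; S = 25.45 ppt
After stage 3: salt = 189,703,600 + 2,950,000×34.2 = 290,593,600; volume = 10,404,000 m³
S = 290,593,600 / 10,404,000 = 27.9309 ppt

27.93 ppt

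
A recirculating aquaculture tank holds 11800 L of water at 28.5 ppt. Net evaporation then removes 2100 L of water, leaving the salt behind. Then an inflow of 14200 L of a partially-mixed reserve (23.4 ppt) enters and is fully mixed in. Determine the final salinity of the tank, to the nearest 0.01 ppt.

27.97 ppt

After evaporation: salt = 11,800×28.5 = 336,300; volume = 11,800 − 2,100 = 9,700 L
After mixing: salt = 336,300 + 14,200×23.4 = 668,580; volume = 9,700 + 14,200 = 23,900 L
S = 668,580 / 23,900 = 27.9741 ppt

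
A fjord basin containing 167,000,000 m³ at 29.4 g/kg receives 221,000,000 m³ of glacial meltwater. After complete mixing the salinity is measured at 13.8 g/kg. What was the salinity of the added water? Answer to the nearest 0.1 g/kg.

Salt balance: 167,000,000×29.4 + 221,000,000×S = 388,000,000×13.8
4,909,800,000 + 221,000,000·S = 5,354,400,000
S = (5,354,400,000 − 4,909,800,000) / 221,000,000 = 2.0118 g/kg

2.0 g/kg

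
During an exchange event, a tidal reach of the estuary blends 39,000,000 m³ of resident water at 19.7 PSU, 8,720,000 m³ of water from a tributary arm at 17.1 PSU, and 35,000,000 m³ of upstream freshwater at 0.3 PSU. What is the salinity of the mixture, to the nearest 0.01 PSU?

Salt balance:
salt = 39,000,000×19.7 + 8,720,000×17.1 + 35,000,000×0.3 = 768,300,000 + 149,112,000 + 10,500,000 = 927,912,000
volume = 39,000,000 + 8,720,000 + 35,000,000 = 82,720,000 m³
S = 927,912,000 / 82,720,000 = 11.2175 PSU

11.22 PSU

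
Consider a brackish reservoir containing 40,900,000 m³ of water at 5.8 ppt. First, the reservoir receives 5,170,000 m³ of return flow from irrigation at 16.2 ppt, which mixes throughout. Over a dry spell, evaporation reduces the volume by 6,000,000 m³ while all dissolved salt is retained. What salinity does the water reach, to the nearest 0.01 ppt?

After mixing: salt = 40,900,000×5.8 + 5,170,000×16.2 = 320,974,000; volume = 46,070,000 m³
After evaporation: salt unchanged = 320,974,000; volume = 46,070,000 − 6,000,000 = 40,070,000 m³
S = 320,974,000 / 40,070,000 = 8.0103 ppt

8.01 ppt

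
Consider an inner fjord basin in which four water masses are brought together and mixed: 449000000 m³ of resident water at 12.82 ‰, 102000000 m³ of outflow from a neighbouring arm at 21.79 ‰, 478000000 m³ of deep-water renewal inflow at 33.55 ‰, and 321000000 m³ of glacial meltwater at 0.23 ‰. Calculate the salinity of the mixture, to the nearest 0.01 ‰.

17.84 ‰

Conserving salt mass:
salt = 449,000,000×12.82 + 102,000,000×21.79 + 478,000,000×33.55 + 321,000,000×0.23 = 5,756,180,000 + 2,222,580,000 + 16,036,900,000 + 73,830,000 = 24,089,490,000
volume = 449,000,000 + 102,000,000 + 478,000,000 + 321,000,000 = 1,350,000,000 m³
S = 24,089,490,000 / 1,350,000,000 = 17.8441 ‰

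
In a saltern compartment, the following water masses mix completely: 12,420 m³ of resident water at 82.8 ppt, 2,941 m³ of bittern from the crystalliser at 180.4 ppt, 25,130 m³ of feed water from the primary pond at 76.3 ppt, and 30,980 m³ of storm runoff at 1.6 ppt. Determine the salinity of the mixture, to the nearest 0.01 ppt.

Mass of salt is conserved:
salt = 12,420×82.8 + 2,941×180.4 + 25,130×76.3 + 30,980×1.6 = 1,028,376 + 530,556.4 + 1,917,419 + 49,568 = 3,525,919.4
volume = 12,420 + 2,941 + 25,130 + 30,980 = 71,471 m³
S = 3,525,919.4 / 71,471 = 49.3336 ppt

49.33 ppt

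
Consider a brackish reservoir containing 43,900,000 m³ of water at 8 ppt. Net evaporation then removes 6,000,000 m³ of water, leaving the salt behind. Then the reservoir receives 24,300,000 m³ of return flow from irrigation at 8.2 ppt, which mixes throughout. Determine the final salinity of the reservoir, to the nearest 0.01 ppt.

8.85 ppt

After evaporation: salt = 43,900,000×8 = 351,200,000; volume = 43,900,000 − 6,000,000 = 37,900,000 m³
After mixing: salt = 351,200,000 + 24,300,000×8.2 = 550,460,000; volume = 37,900,000 + 24,300,000 = 62,200,000 m³
S = 550,460,000 / 62,200,000 = 8.8498 ppt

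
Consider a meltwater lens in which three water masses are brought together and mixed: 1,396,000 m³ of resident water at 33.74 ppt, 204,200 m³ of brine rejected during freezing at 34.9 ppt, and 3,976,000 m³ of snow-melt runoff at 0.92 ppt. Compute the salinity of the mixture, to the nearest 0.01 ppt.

Mass of salt is conserved:
salt = 1,396,000×33.74 + 204,200×34.9 + 3,976,000×0.92 = 47,101,040 + 7,126,580 + 3,657,920 = 57,885,540
volume = 1,396,000 + 204,200 + 3,976,000 = 5,576,200 m³
S = 57,885,540 / 5,576,200 = 10.3808 ppt

10.38 ppt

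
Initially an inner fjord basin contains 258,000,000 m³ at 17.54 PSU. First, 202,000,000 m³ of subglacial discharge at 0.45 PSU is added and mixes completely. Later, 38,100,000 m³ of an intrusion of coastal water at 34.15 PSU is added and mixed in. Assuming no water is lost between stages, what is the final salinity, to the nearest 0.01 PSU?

11.88 PSU

Weighted by volume,
Initial salt = 258,000,000×17.54 = 4,525,320,000
After stage 1: salt = 4,525,320,000 + 202,000,000×0.45 = 4,616,220,000; volume = 460,000,000 m³; S = 10.035 PSU
After stage 2: salt = 4,616,220,000 + 38,100,000×34.15 = 5,917,335,000; volume = 498,100,000 m³
S = 5,917,335,000 / 498,100,000 = 11.8798 PSU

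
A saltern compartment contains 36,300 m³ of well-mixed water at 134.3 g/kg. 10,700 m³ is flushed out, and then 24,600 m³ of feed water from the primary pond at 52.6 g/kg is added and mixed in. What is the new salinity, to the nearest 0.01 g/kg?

Remaining after removal: 25,600 m³ at 134.3 g/kg (salt = 3,438,080)
After addition: salt = 3,438,080 + 24,600×52.6 = 4,732,040; volume = 50,200 m³
S = 4,732,040 / 50,200 = 94.2637 g/kg

94.26 g/kg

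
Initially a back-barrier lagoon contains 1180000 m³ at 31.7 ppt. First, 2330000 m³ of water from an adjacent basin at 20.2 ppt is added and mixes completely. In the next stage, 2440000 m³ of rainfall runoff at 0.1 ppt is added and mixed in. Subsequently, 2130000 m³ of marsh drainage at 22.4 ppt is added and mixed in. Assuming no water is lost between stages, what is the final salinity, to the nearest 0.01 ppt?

16.39 ppt

By conservation of dissolved salt,
Initial salt = 1,180,000×31.7 = 37,406,000
After stage 1: salt = 37,406,000 + 2,330,000×20.2 = 84,472,000; volume = 3,510,000 m³; S = 24.066 ppt
After stage 2: salt = 84,472,000 + 2,440,000×0.1 = 84,716,000; volume = 5,950,000 m³; S = 14.238 ppt
After stage 3: salt = 84,716,000 + 2,130,000×22.4 = 132,428,000; volume = 8,080,000 m³
S = 132,428,000 / 8,080,000 = 16.3896 ppt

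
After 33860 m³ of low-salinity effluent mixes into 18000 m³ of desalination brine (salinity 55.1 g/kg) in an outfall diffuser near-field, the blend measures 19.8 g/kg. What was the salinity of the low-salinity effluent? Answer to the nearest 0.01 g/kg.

1.03 g/kg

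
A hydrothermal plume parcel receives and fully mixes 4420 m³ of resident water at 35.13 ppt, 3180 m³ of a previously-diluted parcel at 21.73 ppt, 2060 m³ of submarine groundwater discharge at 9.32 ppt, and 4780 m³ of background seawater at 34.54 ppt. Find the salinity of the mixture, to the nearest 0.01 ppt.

Salt balance:
salt = 4,420×35.13 + 3,180×21.73 + 2,060×9.32 + 4,780×34.54 = 155,274.6 + 69,101.4 + 19,199.2 + 165,101.2 = 408,676.4
volume = 4,420 + 3,180 + 2,060 + 4,780 = 14,440 m³
S = 408,676.4 / 14,440 = 28.3017 ppt

28.30 ppt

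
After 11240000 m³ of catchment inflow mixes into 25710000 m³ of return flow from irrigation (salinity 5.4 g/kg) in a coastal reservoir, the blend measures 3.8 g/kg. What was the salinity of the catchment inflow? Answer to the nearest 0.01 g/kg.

Salt balance: 25,710,000×5.4 + 11,240,000×S = 36,950,000×3.8
138,834,000 + 11,240,000·S = 140,410,000
S = (140,410,000 − 138,834,000) / 11,240,000 = 0.1402 g/kg

0.14 g/kg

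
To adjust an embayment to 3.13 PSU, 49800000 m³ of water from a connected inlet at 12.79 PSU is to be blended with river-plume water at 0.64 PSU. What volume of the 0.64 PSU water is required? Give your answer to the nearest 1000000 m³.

193000000 m³

Salt balance: 49,800,000×12.79 + V×0.64 = (49,800,000+V)×3.13
636,942,000 + 0.64V = 155,874,000 + 3.13V
481,068,000 = 2.49V
V = 193,200,000 m³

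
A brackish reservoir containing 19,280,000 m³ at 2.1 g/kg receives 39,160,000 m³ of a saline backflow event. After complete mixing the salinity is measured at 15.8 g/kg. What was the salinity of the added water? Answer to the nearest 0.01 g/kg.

Salt balance: 19,280,000×2.1 + 39,160,000×S = 58,440,000×15.8
40,488,000 + 39,160,000·S = 923,352,000
S = (923,352,000 − 40,488,000) / 39,160,000 = 22.545 g/kg

22.55 g/kg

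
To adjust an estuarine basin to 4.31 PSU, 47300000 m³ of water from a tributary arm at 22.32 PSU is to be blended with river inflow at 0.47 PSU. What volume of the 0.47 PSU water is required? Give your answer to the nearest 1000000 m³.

222000000 m³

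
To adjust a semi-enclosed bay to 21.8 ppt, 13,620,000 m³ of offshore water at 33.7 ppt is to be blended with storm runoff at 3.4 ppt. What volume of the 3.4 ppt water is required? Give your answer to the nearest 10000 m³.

8810000 m³

Salt balance: 13,620,000×33.7 + V×3.4 = (13,620,000+V)×21.8
458,994,000 + 3.4V = 296,916,000 + 21.8V
162,078,000 = 18.4V
V = 8,808,586.96 m³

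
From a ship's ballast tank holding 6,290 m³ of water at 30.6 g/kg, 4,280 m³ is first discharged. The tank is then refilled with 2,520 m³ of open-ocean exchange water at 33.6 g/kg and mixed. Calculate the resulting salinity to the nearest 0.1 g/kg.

Remaining after removal: 2,010 m³ at 30.6 g/kg (salt = 61,506)
After addition: salt = 61,506 + 2,520×33.6 = 146,178; volume = 4,530 m³
S = 146,178 / 4,530 = 32.2689 g/kg

32.3 g/kg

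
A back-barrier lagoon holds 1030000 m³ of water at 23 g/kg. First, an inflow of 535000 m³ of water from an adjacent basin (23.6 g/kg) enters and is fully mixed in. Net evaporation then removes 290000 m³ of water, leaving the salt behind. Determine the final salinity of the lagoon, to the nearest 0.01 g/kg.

28.48 g/kg

After mixing: salt = 1,030,000×23 + 535,000×23.6 = 36,316,000; volume = 1,565,000 m³
After evaporation: salt unchanged = 36,316,000; volume = 1,565,000 − 290,000 = 1,275,000 m³
S = 36,316,000 / 1,275,000 = 28.4831 g/kg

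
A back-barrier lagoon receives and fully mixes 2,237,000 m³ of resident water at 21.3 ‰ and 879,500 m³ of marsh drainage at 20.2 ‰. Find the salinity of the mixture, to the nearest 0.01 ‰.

20.99 ‰

Total salt / total volume:
salt = 2,237,000×21.3 + 879,500×20.2 = 47,648,100 + 17,765,900 = 65,414,000
volume = 2,237,000 + 879,500 = 3,116,500 m³
S = 65,414,000 / 3,116,500 = 20.9896 ‰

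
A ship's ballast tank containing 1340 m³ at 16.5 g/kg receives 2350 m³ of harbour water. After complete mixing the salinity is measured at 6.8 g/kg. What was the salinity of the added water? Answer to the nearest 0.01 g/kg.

1.27 g/kg

Salt balance: 1,340×16.5 + 2,350×S = 3,690×6.8
22,110 + 2,350·S = 25,092
S = (25,092 − 22,110) / 2,350 = 1.2689 g/kg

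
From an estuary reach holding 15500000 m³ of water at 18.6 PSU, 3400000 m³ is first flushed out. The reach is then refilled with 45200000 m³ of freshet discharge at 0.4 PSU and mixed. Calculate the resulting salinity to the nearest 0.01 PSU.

Remaining after removal: 12,100,000 m³ at 18.6 PSU (salt = 225,060,000)
After addition: salt = 225,060,000 + 45,200,000×0.4 = 243,140,000; volume = 57,300,000 m³
S = 243,140,000 / 57,300,000 = 4.2433 PSU

4.24 PSU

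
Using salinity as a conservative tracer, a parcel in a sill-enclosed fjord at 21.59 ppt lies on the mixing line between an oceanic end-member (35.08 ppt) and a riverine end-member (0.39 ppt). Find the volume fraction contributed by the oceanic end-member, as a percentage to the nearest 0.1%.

Let g be the oceanic fraction. Salt balance per unit volume:
g×35.08 + (1−g)×0.39 = 21.59
g = (21.59 − 0.39) / (35.08 − 0.39) = 21.2/34.69 = 0.6111

61.1%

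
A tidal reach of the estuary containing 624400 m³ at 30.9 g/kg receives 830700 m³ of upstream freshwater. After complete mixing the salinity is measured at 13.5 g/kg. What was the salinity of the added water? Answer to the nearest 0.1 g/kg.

0.4 g/kg

Salt balance: 624,400×30.9 + 830,700×S = 1,455,100×13.5
19,293,960 + 830,700·S = 19,643,850
S = (19,643,850 − 19,293,960) / 830,700 = 0.4212 g/kg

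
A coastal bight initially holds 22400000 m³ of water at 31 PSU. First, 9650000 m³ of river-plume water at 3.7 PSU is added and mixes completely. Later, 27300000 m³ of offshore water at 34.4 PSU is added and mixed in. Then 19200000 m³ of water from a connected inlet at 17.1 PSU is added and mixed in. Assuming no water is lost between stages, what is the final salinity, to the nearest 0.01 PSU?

25.43 PSU

Mass of salt is conserved:
Initial salt = 22,400,000×31 = 694,400,000
After stage 1: salt = 694,400,000 + 9,650,000×3.7 = 730,105,000; volume = 32,050,000 m³; S = 22.78 PSU
After stage 2: salt = 730,105,000 + 27,300,000×34.4 = 1,669,225,000; volume = 59,350,000 m³; S = 28.125 PSU
After stage 3: salt = 1,669,225,000 + 19,200,000×17.1 = 1,997,545,000; volume = 78,550,000 m³
S = 1,997,545,000 / 78,550,000 = 25.4302 PSU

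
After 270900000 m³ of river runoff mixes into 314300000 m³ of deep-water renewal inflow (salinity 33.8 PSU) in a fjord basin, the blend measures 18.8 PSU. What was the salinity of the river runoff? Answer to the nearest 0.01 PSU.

Salt balance: 314,300,000×33.8 + 270,900,000×S = 585,200,000×18.8
10,623,340,000 + 270,900,000·S = 11,001,760,000
S = (11,001,760,000 − 10,623,340,000) / 270,900,000 = 1.3969 PSU

1.40 PSU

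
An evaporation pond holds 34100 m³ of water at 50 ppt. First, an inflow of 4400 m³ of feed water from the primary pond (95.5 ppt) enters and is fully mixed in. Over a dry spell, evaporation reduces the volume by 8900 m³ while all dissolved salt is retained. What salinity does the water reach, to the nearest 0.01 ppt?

After mixing: salt = 34,100×50 + 4,400×95.5 = 2,125,200; volume = 38,500 m³
After evaporation: salt unchanged = 2,125,200; volume = 38,500 − 8,900 = 29,600 m³
S = 2,125,200 / 29,600 = 71.7973 ppt

71.80 ppt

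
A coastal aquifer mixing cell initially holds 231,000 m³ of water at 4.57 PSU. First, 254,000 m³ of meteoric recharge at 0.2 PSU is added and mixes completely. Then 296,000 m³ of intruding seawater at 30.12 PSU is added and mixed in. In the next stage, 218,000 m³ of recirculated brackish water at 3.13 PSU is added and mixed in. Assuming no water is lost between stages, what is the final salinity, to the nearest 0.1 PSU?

10.7 PSU

Weighted by volume,
Initial salt = 231,000×4.57 = 1,055,670
After stage 1: salt = 1,055,670 + 254,000×0.2 = 1,106,470; volume = 485,000 m³; S = 2.281 PSU
After stage 2: salt = 1,106,470 + 296,000×30.12 = 10,021,990; volume = 781,000 m³; S = 12.832 PSU
After stage 3: salt = 10,021,990 + 218,000×3.13 = 10,704,330; volume = 999,000 m³
S = 10,704,330 / 999,000 = 10.715 PSU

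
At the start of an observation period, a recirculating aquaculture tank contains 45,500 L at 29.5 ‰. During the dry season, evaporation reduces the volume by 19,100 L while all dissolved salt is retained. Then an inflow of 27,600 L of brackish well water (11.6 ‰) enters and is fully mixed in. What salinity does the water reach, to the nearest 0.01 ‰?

After evaporation: salt = 45,500×29.5 = 1,342,250; volume = 45,500 − 19,100 = 26,400 L
After mixing: salt = 1,342,250 + 27,600×11.6 = 1,662,410; volume = 26,400 + 27,600 = 54,000 L
S = 1,662,410 / 54,000 = 30.7854 ‰

30.79 ‰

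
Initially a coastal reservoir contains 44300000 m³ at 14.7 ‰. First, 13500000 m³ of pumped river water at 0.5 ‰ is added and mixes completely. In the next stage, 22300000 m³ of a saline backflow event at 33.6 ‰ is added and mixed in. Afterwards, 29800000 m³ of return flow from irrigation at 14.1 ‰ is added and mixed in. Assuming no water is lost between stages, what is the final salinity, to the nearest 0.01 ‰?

Weighted by volume,
Initial salt = 44,300,000×14.7 = 651,210,000
After stage 1: salt = 651,210,000 + 13,500,000×0.5 = 657,960,000; volume = 57,800,000 m³; S = 11.383 ‰
After stage 2: salt = 657,960,000 + 22,300,000×33.6 = 1,407,240,000; volume = 80,100,000 m³; S = 17.569 ‰
After stage 3: salt = 1,407,240,000 + 29,800,000×14.1 = 1,827,420,000; volume = 109,900,000 m³
S = 1,827,420,000 / 109,900,000 = 16.628 ‰

16.63 ‰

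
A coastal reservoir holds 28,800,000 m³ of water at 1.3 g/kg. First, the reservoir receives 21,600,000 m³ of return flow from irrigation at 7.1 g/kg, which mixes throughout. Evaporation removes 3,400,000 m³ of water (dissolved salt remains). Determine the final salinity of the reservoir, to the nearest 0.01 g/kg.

4.06 g/kg

After mixing: salt = 28,800,000×1.3 + 21,600,000×7.1 = 190,800,000; volume = 50,400,000 m³
After evaporation: salt unchanged = 190,800,000; volume = 50,400,000 − 3,400,000 = 47,000,000 m³
S = 190,800,000 / 47,000,000 = 4.0596 g/kg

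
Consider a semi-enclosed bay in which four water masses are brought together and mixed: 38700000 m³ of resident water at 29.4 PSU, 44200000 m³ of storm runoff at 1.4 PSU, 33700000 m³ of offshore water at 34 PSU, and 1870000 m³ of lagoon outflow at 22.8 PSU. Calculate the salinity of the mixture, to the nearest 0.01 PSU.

20.16 PSU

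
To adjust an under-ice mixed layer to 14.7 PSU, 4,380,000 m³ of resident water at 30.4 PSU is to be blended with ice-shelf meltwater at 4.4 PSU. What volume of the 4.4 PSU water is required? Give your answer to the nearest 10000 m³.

6680000 m³

Salt balance: 4,380,000×30.4 + V×4.4 = (4,380,000+V)×14.7
133,152,000 + 4.4V = 64,386,000 + 14.7V
68,766,000 = 10.3V
V = 6,676,310.68 m³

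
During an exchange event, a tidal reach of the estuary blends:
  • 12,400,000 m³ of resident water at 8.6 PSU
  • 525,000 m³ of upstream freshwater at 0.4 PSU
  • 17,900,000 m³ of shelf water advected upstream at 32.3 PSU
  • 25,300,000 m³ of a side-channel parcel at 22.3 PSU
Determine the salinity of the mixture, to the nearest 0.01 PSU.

22.26 PSU

Total salt / total volume:
salt = 12,400,000×8.6 + 525,000×0.4 + 17,900,000×32.3 + 25,300,000×22.3 = 106,640,000 + 210,000 + 578,170,000 + 564,190,000 = 1,249,210,000
volume = 12,400,000 + 525,000 + 17,900,000 + 25,300,000 = 56,125,000 m³
S = 1,249,210,000 / 56,125,000 = 22.2576 PSU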